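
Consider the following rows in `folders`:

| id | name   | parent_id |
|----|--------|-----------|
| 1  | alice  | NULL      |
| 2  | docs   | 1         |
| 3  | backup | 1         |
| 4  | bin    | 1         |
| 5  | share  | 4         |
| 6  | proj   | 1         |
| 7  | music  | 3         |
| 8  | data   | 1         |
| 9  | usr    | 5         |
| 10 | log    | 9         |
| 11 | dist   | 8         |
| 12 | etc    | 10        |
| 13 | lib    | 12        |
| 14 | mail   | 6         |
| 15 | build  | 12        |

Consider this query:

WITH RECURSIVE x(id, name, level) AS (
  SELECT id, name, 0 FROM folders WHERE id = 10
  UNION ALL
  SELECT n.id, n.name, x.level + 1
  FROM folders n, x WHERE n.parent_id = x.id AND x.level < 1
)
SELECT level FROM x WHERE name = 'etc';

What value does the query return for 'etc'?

Base: id=10 (log) at level 0.
Iteration 1: rows with parent_id in {10} -> etc (id 12, level 1).
Iteration 2: level < 1 fails for all current rows; recursion stops.

1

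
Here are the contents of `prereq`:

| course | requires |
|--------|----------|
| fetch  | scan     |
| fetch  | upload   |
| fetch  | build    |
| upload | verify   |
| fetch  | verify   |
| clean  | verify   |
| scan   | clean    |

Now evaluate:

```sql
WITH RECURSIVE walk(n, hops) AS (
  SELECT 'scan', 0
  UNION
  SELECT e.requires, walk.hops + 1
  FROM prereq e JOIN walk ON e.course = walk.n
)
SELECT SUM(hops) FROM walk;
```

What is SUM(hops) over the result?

Base: (scan, hops=0).
Iteration 1: edges from {scan} -> (clean, hops=1).
Iteration 2: edges from {clean} -> (verify, hops=2).
Iteration 3: no outgoing edges from {verify}; recursion stops.
SUM(hops) = 0 + 1 + 2 = 3.

3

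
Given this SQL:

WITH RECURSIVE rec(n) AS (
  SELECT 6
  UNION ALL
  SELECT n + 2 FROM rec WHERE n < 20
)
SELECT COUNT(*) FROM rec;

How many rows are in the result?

Base: n=6.
Iteration 1: 6 < 20 holds -> n = 6 + 2 = 8.
Iteration 2: 8 < 20 holds -> n = 8 + 2 = 10.
Iteration 3: 10 < 20 holds -> n = 10 + 2 = 12.
Iteration 4: 12 < 20 holds -> n = 12 + 2 = 14.
Iteration 5: 14 < 20 holds -> n = 14 + 2 = 16.
Iteration 6: 16 < 20 holds -> n = 16 + 2 = 18.
Iteration 7: 18 < 20 holds -> n = 18 + 2 = 20.
Iteration 8: 20 < 20 fails; recursion stops.
Total rows emitted: 8.

8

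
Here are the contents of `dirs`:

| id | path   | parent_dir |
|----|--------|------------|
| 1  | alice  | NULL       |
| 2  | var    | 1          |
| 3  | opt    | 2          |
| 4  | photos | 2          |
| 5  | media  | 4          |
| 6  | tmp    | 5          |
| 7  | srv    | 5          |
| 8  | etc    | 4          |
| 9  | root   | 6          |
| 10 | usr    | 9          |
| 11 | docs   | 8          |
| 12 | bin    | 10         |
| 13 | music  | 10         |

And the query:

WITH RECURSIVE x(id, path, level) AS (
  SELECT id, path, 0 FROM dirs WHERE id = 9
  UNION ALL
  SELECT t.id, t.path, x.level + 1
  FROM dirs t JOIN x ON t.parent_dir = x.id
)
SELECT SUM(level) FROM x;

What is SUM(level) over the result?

5

Base: id=9 (root) at level 0.
Iteration 1: rows with parent_dir in {9} -> usr (id 10, level 1).
Iteration 2: rows with parent_dir in {10} -> bin (id 12, level 2), music (id 13, level 2).
Iteration 3: no rows with parent_dir in {12,13}; recursion stops.
SUM(level) = 0 + 1 + 2 + 2 = 5.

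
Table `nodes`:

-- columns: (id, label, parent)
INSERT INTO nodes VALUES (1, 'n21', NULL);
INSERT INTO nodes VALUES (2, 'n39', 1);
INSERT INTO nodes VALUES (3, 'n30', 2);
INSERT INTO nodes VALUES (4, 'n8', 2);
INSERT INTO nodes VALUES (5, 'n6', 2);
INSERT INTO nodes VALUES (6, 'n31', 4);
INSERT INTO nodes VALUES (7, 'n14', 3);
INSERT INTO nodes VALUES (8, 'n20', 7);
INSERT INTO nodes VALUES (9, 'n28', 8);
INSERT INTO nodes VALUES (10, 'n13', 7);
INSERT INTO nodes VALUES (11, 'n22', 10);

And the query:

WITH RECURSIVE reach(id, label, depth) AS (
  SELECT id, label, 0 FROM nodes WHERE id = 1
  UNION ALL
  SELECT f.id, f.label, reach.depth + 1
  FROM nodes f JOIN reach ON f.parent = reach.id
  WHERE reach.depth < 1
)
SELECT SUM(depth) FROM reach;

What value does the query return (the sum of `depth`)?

1

Base: id=1 (n21) at depth 0.
Iteration 1: rows with parent in {1} -> n39 (id 2, depth 1).
Iteration 2: depth < 1 fails for all current rows; recursion stops.
SUM(depth) = 0 + 1 = 1.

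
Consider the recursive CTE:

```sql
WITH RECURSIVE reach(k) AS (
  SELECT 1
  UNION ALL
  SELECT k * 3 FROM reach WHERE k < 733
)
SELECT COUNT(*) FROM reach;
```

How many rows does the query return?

Base: k=1.
Iteration 1: 1 < 733 holds -> k = 1 * 3 = 3.
Iteration 2: 3 < 733 holds -> k = 3 * 3 = 9.
Iteration 3: 9 < 733 holds -> k = 9 * 3 = 27.
Iteration 4: 27 < 733 holds -> k = 27 * 3 = 81.
Iteration 5: 81 < 733 holds -> k = 81 * 3 = 243.
Iteration 6: 243 < 733 holds -> k = 243 * 3 = 729.
Iteration 7: 729 < 733 holds -> k = 729 * 3 = 2187.
Iteration 8: 2187 < 733 fails; recursion stops.
Total rows emitted: 8.

8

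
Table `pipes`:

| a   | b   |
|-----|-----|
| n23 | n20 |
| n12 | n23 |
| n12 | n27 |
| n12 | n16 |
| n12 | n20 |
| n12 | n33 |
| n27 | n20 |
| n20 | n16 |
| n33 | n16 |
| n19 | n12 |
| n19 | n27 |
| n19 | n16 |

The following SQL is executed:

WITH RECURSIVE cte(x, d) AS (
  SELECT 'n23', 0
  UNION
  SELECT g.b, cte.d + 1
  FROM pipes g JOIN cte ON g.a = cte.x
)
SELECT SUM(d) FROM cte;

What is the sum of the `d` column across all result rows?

Base: (n23, d=0).
Iteration 1: edges from {n23} -> (n20, d=1).
Iteration 2: edges from {n20} -> (n16, d=2).
Iteration 3: no outgoing edges from {n16}; recursion stops.
SUM(d) = 0 + 1 + 2 = 3.

3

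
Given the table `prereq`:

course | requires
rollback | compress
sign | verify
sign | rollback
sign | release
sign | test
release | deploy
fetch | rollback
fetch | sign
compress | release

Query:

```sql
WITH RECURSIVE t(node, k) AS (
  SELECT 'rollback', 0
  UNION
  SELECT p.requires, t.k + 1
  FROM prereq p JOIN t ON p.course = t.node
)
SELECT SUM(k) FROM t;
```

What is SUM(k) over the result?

6

Base: (rollback, k=0).
Iteration 1: edges from {rollback} -> (compress, k=1).
Iteration 2: edges from {compress} -> (release, k=2).
Iteration 3: edges from {release} -> (deploy, k=3).
Iteration 4: no outgoing edges from {deploy}; recursion stops.
SUM(k) = 0 + 1 + 2 + 3 = 6.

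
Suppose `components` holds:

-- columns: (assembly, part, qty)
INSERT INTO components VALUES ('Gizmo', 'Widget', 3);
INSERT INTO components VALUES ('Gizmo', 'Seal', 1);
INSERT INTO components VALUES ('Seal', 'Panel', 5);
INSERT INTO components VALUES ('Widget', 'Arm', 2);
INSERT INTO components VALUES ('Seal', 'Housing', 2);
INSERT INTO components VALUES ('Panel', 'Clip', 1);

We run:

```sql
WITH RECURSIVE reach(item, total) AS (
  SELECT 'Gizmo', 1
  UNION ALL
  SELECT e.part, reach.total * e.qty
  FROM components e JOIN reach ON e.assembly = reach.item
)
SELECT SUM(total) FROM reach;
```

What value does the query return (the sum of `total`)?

23

Base: (Gizmo, total=1).
Iteration 1: components of {Gizmo} -> Seal = 1*1 = 1, Widget = 1*3 = 3.
Iteration 2: components of {Seal,Widget} -> Arm = 3*2 = 6, Housing = 1*2 = 2, Panel = 1*5 = 5.
Iteration 3: components of {Arm,Housing,Panel} -> Clip = 5*1 = 5.
Iteration 4: no further components; recursion stops.
SUM(total) = 1 + 3 + 1 + 6 + 5 + 2 + 5 = 23.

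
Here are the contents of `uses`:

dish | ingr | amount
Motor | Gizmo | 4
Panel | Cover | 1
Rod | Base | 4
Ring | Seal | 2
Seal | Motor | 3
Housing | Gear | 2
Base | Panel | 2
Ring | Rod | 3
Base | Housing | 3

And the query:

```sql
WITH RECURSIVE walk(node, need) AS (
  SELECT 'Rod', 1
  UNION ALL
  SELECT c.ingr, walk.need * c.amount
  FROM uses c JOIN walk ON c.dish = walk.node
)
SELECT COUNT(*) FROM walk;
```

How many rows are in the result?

Base: (Rod, need=1).
Iteration 1: components of {Rod} -> Base = 1*4 = 4.
Iteration 2: components of {Base} -> Housing = 4*3 = 12, Panel = 4*2 = 8.
Iteration 3: components of {Housing,Panel} -> Cover = 8*1 = 8, Gear = 12*2 = 24.
Iteration 4: no further components; recursion stops.
Total rows emitted: 6.

6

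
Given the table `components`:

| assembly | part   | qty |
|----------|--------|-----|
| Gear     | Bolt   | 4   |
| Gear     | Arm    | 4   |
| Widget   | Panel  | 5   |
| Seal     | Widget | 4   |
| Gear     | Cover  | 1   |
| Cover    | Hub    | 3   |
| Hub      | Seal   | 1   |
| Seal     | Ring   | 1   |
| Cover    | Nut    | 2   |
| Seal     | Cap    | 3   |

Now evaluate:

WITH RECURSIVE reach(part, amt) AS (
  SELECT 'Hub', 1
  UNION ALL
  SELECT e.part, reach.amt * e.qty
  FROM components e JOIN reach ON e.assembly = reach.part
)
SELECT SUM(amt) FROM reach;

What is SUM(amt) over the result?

Base: (Hub, amt=1).
Iteration 1: components of {Hub} -> Seal = 1*1 = 1.
Iteration 2: components of {Seal} -> Cap = 1*3 = 3, Ring = 1*1 = 1, Widget = 1*4 = 4.
Iteration 3: components of {Cap,Ring,Widget} -> Panel = 4*5 = 20.
Iteration 4: no further components; recursion stops.
SUM(amt) = 1 + 1 + 4 + 1 + 3 + 20 = 30.

30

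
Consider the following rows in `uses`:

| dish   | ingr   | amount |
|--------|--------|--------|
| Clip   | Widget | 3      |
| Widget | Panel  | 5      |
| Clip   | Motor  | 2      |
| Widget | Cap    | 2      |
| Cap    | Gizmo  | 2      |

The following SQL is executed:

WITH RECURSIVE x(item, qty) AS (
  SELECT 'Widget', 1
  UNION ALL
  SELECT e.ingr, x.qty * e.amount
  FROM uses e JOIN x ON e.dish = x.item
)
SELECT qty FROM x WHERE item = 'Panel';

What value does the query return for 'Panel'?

5

Base: (Widget, qty=1).
Iteration 1: components of {Widget} -> Cap = 1*2 = 2, Panel = 1*5 = 5.
Iteration 2: components of {Cap,Panel} -> Gizmo = 2*2 = 4.
Iteration 3: no further components; recursion stops.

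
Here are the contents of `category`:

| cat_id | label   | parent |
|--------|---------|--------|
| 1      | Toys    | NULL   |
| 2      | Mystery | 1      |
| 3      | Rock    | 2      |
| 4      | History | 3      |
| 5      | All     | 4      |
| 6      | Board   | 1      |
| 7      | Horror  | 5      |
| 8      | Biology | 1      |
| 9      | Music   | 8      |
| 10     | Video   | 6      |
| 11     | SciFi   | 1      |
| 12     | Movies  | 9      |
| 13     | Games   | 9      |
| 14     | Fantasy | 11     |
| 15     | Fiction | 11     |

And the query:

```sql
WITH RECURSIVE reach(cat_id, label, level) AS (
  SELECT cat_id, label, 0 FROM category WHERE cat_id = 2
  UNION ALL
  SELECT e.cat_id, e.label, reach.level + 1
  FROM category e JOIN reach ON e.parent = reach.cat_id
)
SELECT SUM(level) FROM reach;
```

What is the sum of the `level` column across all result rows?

10

Base: cat_id=2 (Mystery) at level 0.
Iteration 1: rows with parent in {2} -> Rock (id 3, level 1).
Iteration 2: rows with parent in {3} -> History (id 4, level 2).
Iteration 3: rows with parent in {4} -> All (id 5, level 3).
Iteration 4: rows with parent in {5} -> Horror (id 7, level 4).
Iteration 5: no rows with parent in {7}; recursion stops.
SUM(level) = 0 + 1 + 2 + 3 + 4 = 10.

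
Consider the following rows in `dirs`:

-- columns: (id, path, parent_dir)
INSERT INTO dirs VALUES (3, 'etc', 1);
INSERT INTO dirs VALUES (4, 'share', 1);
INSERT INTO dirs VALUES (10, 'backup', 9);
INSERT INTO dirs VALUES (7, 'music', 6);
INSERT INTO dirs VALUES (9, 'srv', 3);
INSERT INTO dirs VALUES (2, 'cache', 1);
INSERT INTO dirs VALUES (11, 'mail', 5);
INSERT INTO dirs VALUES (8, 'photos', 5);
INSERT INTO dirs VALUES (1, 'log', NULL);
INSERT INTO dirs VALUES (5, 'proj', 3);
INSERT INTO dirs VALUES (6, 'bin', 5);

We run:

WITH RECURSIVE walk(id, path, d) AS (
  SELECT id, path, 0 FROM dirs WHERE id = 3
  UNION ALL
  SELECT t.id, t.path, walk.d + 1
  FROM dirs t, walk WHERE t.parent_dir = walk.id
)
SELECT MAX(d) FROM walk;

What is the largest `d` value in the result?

Base: id=3 (etc) at d 0.
Iteration 1: rows with parent_dir in {3} -> proj (id 5, d 1), srv (id 9, d 1).
Iteration 2: rows with parent_dir in {5,9} -> bin (id 6, d 2), photos (id 8, d 2), backup (id 10, d 2), mail (id 11, d 2).
Iteration 3: rows with parent_dir in {6,8,10,11} -> music (id 7, d 3).
Iteration 4: no rows with parent_dir in {7}; recursion stops.
d values: 0, 1, 1, 2, 2, 2, 2, 3; the maximum is 3.

3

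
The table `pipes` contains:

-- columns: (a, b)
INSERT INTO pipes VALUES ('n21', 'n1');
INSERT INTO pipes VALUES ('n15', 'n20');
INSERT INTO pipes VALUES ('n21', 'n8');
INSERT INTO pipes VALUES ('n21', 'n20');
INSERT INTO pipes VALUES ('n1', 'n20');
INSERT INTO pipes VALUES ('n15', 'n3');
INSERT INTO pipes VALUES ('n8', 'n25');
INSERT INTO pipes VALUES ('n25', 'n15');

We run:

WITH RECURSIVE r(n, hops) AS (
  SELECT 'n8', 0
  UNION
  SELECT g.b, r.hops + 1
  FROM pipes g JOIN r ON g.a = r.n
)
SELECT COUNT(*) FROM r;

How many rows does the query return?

5

Base: (n8, hops=0).
Iteration 1: edges from {n8} -> (n25, hops=1).
Iteration 2: edges from {n25} -> (n15, hops=2).
Iteration 3: edges from {n15} -> (n20, hops=3), (n3, hops=3).
Iteration 4: no outgoing edges from {n20,n3}; recursion stops.
Total rows emitted: 5.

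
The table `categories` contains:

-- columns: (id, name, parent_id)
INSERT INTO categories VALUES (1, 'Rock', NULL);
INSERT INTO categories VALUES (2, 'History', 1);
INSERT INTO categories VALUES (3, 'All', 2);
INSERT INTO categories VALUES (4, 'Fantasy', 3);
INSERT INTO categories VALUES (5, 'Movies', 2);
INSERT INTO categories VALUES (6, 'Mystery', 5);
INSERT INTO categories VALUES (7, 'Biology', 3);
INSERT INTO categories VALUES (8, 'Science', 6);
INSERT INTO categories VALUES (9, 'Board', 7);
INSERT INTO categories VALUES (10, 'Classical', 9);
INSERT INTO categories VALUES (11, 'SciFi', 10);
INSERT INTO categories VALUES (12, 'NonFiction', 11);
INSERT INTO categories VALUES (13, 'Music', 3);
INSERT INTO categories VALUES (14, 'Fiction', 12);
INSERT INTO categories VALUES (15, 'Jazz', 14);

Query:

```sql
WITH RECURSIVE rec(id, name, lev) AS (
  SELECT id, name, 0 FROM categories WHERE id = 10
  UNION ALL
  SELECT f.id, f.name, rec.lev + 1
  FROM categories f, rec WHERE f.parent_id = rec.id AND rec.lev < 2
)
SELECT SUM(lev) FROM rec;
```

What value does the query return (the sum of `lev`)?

3

Base: id=10 (Classical) at lev 0.
Iteration 1: rows with parent_id in {10} -> SciFi (id 11, lev 1).
Iteration 2: rows with parent_id in {11} -> NonFiction (id 12, lev 2).
Iteration 3: lev < 2 fails for all current rows; recursion stops.
SUM(lev) = 0 + 1 + 2 = 3.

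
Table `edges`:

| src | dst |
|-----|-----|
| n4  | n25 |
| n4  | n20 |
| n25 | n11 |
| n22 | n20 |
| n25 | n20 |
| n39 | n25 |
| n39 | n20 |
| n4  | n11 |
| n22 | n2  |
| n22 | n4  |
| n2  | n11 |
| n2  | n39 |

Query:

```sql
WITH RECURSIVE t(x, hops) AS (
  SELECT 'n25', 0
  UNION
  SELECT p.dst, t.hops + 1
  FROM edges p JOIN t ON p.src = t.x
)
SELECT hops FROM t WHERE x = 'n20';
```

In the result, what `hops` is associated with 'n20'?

Base: (n25, hops=0).
Iteration 1: edges from {n25} -> (n11, hops=1), (n20, hops=1).
Iteration 2: no outgoing edges from {n11,n20}; recursion stops.

1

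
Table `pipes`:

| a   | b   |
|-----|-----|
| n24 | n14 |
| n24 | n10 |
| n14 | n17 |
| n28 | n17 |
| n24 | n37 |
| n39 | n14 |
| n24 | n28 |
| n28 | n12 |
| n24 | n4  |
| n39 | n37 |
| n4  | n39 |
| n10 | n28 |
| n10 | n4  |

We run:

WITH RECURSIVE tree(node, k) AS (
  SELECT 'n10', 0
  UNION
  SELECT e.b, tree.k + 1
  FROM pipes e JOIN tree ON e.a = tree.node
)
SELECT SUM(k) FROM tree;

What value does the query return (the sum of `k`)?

Base: (n10, k=0).
Iteration 1: edges from {n10} -> (n28, k=1), (n4, k=1).
Iteration 2: edges from {n28,n4} -> (n12, k=2), (n17, k=2), (n39, k=2).
Iteration 3: edges from {n12,n17,n39} -> (n14, k=3), (n37, k=3).
Iteration 4: edges from {n14,n37} -> (n17, k=4).
Iteration 5: no outgoing edges from {n17}; recursion stops.
SUM(k) = 0 + 1 + 1 + 2 + 2 + 2 + 3 + 3 + 4 = 18.

18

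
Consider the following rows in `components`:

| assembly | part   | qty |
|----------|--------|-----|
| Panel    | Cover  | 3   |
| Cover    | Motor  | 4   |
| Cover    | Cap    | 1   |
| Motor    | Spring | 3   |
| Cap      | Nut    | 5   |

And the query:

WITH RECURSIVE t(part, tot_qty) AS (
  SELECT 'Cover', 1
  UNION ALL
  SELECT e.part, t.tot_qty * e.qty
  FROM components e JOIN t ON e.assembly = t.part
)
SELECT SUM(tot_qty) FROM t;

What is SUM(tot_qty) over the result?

Base: (Cover, tot_qty=1).
Iteration 1: components of {Cover} -> Cap = 1*1 = 1, Motor = 1*4 = 4.
Iteration 2: components of {Cap,Motor} -> Nut = 1*5 = 5, Spring = 4*3 = 12.
Iteration 3: no further components; recursion stops.
SUM(tot_qty) = 1 + 4 + 1 + 12 + 5 = 23.

23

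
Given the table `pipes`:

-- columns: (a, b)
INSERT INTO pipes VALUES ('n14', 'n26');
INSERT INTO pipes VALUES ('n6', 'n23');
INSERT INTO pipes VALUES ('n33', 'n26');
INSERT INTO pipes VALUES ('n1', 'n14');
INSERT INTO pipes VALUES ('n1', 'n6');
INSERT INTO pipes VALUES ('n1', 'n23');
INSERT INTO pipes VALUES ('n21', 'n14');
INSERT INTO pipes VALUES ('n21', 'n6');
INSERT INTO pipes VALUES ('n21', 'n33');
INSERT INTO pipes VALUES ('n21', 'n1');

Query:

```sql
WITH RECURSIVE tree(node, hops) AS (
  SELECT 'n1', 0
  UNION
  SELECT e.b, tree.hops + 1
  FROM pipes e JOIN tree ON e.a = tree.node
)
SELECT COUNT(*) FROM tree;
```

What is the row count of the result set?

Base: (n1, hops=0).
Iteration 1: edges from {n1} -> (n14, hops=1), (n23, hops=1), (n6, hops=1).
Iteration 2: edges from {n14,n23,n6} -> (n23, hops=2), (n26, hops=2).
Iteration 3: no outgoing edges from {n23,n26}; recursion stops.
Total rows emitted: 6.

6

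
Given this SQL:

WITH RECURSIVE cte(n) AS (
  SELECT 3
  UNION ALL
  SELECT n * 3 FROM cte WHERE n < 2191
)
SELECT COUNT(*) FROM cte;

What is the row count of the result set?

Base: n=3.
Iteration 1: 3 < 2191 holds -> n = 3 * 3 = 9.
Iteration 2: 9 < 2191 holds -> n = 9 * 3 = 27.
Iteration 3: 27 < 2191 holds -> n = 27 * 3 = 81.
Iteration 4: 81 < 2191 holds -> n = 81 * 3 = 243.
Iteration 5: 243 < 2191 holds -> n = 243 * 3 = 729.
Iteration 6: 729 < 2191 holds -> n = 729 * 3 = 2187.
Iteration 7: 2187 < 2191 holds -> n = 2187 * 3 = 6561.
Iteration 8: 6561 < 2191 fails; recursion stops.
Total rows emitted: 8.

8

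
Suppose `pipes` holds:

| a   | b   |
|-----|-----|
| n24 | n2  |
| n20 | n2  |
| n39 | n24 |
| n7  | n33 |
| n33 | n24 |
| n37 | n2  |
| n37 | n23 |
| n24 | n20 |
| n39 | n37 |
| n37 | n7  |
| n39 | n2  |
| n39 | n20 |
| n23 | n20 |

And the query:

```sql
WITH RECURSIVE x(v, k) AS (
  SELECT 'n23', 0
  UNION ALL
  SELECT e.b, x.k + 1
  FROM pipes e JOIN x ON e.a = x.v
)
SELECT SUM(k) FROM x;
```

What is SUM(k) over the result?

Base: (n23, k=0).
Iteration 1: edges from {n23} -> (n20, k=1).
Iteration 2: edges from {n20} -> (n2, k=2).
Iteration 3: no outgoing edges from {n2}; recursion stops.
SUM(k) = 0 + 1 + 2 = 3.

3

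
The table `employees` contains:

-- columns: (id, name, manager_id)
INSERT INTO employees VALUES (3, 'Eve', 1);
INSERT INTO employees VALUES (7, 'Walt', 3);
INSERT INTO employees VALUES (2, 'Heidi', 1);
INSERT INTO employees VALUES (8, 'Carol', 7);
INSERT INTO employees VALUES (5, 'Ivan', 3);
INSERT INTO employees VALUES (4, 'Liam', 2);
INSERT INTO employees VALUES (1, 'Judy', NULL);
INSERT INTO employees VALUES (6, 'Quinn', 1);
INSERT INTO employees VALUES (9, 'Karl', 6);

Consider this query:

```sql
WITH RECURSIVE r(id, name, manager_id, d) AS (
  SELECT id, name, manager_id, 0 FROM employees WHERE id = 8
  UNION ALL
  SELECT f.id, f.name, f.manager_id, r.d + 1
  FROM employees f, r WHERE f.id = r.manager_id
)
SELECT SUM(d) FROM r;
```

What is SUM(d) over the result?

6

Base: id=8 (Carol), manager_id=7, d 0.
Iteration 1: join on id=7 -> Walt (id 7, manager_id=3, d 1).
Iteration 2: join on id=3 -> Eve (id 3, manager_id=1, d 2).
Iteration 3: join on id=1 -> Judy (id 1, manager_id=NULL, d 3).
Iteration 4: manager_id is NULL; no match; recursion stops.
SUM(d) = 0 + 1 + 2 + 3 = 6.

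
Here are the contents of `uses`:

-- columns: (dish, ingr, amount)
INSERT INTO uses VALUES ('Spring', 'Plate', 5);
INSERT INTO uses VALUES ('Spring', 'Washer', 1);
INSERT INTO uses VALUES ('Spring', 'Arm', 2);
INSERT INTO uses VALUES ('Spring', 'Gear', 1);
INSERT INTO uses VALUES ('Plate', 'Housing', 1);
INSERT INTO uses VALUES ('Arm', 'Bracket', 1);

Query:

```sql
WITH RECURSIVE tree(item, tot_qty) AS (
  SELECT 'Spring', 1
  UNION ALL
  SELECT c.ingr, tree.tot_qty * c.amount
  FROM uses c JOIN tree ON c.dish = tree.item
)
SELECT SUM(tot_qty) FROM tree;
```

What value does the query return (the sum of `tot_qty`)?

Base: (Spring, tot_qty=1).
Iteration 1: components of {Spring} -> Arm = 1*2 = 2, Gear = 1*1 = 1, Plate = 1*5 = 5, Washer = 1*1 = 1.
Iteration 2: components of {Arm,Gear,Plate,Washer} -> Bracket = 2*1 = 2, Housing = 5*1 = 5.
Iteration 3: no further components; recursion stops.
SUM(tot_qty) = 1 + 1 + 2 + 5 + 1 + 2 + 5 = 17.

17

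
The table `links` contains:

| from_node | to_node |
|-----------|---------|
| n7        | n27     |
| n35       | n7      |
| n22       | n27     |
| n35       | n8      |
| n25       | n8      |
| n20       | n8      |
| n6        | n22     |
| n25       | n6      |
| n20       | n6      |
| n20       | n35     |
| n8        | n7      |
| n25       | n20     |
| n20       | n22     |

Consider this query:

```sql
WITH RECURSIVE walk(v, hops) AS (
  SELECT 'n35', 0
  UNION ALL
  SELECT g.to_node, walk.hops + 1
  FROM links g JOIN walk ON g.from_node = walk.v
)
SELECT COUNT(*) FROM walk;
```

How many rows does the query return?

6

Base: (n35, hops=0).
Iteration 1: edges from {n35} -> (n7, hops=1), (n8, hops=1).
Iteration 2: edges from {n7,n8} -> (n27, hops=2), (n7, hops=2).
Iteration 3: edges from {n27,n7} -> (n27, hops=3).
Iteration 4: no outgoing edges from {n27}; recursion stops.
Total rows emitted: 6.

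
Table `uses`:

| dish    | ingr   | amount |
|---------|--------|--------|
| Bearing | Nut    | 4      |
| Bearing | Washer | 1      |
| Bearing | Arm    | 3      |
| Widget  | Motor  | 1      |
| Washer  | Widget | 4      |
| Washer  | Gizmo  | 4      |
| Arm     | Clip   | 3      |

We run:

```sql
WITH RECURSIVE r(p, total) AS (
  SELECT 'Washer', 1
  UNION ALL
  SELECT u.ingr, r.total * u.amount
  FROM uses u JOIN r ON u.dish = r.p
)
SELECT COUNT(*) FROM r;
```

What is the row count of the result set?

4

Base: (Washer, total=1).
Iteration 1: components of {Washer} -> Gizmo = 1*4 = 4, Widget = 1*4 = 4.
Iteration 2: components of {Gizmo,Widget} -> Motor = 4*1 = 4.
Iteration 3: no further components; recursion stops.
Total rows emitted: 4.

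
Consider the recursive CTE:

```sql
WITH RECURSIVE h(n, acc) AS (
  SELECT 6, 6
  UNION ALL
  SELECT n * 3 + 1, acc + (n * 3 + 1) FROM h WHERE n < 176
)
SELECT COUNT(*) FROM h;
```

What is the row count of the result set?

5

Base: n=6, acc=6.
Iteration 1: 6 < 176 holds -> n = 6 * 3 + 1 = 19, acc = 6 + 19 = 25.
Iteration 2: 19 < 176 holds -> n = 19 * 3 + 1 = 58, acc = 25 + 58 = 83.
Iteration 3: 58 < 176 holds -> n = 58 * 3 + 1 = 175, acc = 83 + 175 = 258.
Iteration 4: 175 < 176 holds -> n = 175 * 3 + 1 = 526, acc = 258 + 526 = 784.
Iteration 5: 526 < 176 fails; recursion stops.
Total rows emitted: 5.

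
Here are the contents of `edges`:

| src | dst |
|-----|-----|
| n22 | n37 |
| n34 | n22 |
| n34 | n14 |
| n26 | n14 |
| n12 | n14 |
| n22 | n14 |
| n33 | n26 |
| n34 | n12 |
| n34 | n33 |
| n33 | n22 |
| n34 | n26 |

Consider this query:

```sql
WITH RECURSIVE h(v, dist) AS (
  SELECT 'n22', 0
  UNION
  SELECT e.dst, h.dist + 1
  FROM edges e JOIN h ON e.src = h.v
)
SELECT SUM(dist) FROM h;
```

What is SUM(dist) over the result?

Base: (n22, dist=0).
Iteration 1: edges from {n22} -> (n14, dist=1), (n37, dist=1).
Iteration 2: no outgoing edges from {n14,n37}; recursion stops.
SUM(dist) = 0 + 1 + 1 = 2.

2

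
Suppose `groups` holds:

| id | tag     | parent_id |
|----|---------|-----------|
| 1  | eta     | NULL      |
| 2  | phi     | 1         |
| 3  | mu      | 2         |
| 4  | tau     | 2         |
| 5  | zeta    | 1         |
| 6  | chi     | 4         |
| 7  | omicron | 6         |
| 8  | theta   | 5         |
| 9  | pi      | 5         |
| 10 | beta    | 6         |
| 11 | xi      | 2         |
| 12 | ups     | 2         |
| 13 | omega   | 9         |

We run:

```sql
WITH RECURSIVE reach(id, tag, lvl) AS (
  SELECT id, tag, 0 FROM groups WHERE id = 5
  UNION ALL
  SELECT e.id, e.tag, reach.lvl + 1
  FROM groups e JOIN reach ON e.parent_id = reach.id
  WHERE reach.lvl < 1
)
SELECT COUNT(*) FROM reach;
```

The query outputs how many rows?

3

Base: id=5 (zeta) at lvl 0.
Iteration 1: rows with parent_id in {5} -> theta (id 8, lvl 1), pi (id 9, lvl 1).
Iteration 2: lvl < 1 fails for all current rows; recursion stops.
Total rows emitted: 3.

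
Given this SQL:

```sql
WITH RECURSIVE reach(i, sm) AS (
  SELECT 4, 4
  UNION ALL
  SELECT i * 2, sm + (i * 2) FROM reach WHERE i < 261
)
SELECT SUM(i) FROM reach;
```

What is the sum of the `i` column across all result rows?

1020

Base: i=4, sm=4.
Iteration 1: 4 < 261 holds -> i = 4 * 2 = 8, sm = 4 + 8 = 12.
Iteration 2: 8 < 261 holds -> i = 8 * 2 = 16, sm = 12 + 16 = 28.
Iteration 3: 16 < 261 holds -> i = 16 * 2 = 32, sm = 28 + 32 = 60.
Iteration 4: 32 < 261 holds -> i = 32 * 2 = 64, sm = 60 + 64 = 124.
Iteration 5: 64 < 261 holds -> i = 64 * 2 = 128, sm = 124 + 128 = 252.
Iteration 6: 128 < 261 holds -> i = 128 * 2 = 256, sm = 252 + 256 = 508.
Iteration 7: 256 < 261 holds -> i = 256 * 2 = 512, sm = 508 + 512 = 1020.
Iteration 8: 512 < 261 fails; recursion stops.
SUM(i) = 4 + 8 + 16 + 32 + 64 + 128 + 256 + 512 = 1020.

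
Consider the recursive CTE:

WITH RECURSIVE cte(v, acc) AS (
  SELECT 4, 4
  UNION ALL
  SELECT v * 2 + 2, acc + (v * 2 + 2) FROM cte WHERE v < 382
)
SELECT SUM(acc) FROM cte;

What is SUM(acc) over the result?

Base: v=4, acc=4.
Iteration 1: 4 < 382 holds -> v = 4 * 2 + 2 = 10, acc = 4 + 10 = 14.
Iteration 2: 10 < 382 holds -> v = 10 * 2 + 2 = 22, acc = 14 + 22 = 36.
Iteration 3: 22 < 382 holds -> v = 22 * 2 + 2 = 46, acc = 36 + 46 = 82.
Iteration 4: 46 < 382 holds -> v = 46 * 2 + 2 = 94, acc = 82 + 94 = 176.
Iteration 5: 94 < 382 holds -> v = 94 * 2 + 2 = 190, acc = 176 + 190 = 366.
Iteration 6: 190 < 382 holds -> v = 190 * 2 + 2 = 382, acc = 366 + 382 = 748.
Iteration 7: 382 < 382 fails; recursion stops.
SUM(acc) = 4 + 14 + 36 + 82 + 176 + 366 + 748 = 1426.

1426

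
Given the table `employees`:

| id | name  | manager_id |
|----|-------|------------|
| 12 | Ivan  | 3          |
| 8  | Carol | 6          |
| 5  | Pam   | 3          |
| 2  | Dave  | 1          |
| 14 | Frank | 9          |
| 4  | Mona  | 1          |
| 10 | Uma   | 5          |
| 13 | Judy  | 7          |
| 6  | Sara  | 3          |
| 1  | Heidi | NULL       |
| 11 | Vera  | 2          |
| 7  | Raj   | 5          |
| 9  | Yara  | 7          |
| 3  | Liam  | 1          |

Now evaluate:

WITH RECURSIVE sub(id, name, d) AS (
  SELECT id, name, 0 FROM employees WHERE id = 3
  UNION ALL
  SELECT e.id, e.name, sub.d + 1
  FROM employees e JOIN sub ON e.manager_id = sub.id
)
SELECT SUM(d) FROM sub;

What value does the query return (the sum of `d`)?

19

Base: id=3 (Liam) at d 0.
Iteration 1: rows with manager_id in {3} -> Pam (id 5, d 1), Sara (id 6, d 1), Ivan (id 12, d 1).
Iteration 2: rows with manager_id in {5,6,12} -> Raj (id 7, d 2), Carol (id 8, d 2), Uma (id 10, d 2).
Iteration 3: rows with manager_id in {7,8,10} -> Yara (id 9, d 3), Judy (id 13, d 3).
Iteration 4: rows with manager_id in {9,13} -> Frank (id 14, d 4).
Iteration 5: no rows with manager_id in {14}; recursion stops.
SUM(d) = 0 + 1 + 1 + 1 + 2 + 2 + 2 + 3 + 3 + 4 = 19.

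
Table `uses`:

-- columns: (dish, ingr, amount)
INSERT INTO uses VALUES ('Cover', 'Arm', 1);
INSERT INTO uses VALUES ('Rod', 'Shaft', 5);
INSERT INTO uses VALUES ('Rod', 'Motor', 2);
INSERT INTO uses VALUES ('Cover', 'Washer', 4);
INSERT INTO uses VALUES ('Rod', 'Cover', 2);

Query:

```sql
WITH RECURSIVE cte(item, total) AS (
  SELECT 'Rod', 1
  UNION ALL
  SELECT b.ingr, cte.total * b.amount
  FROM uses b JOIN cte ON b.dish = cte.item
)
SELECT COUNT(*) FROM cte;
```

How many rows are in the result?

6

Base: (Rod, total=1).
Iteration 1: components of {Rod} -> Cover = 1*2 = 2, Motor = 1*2 = 2, Shaft = 1*5 = 5.
Iteration 2: components of {Cover,Motor,Shaft} -> Arm = 2*1 = 2, Washer = 2*4 = 8.
Iteration 3: no further components; recursion stops.
Total rows emitted: 6.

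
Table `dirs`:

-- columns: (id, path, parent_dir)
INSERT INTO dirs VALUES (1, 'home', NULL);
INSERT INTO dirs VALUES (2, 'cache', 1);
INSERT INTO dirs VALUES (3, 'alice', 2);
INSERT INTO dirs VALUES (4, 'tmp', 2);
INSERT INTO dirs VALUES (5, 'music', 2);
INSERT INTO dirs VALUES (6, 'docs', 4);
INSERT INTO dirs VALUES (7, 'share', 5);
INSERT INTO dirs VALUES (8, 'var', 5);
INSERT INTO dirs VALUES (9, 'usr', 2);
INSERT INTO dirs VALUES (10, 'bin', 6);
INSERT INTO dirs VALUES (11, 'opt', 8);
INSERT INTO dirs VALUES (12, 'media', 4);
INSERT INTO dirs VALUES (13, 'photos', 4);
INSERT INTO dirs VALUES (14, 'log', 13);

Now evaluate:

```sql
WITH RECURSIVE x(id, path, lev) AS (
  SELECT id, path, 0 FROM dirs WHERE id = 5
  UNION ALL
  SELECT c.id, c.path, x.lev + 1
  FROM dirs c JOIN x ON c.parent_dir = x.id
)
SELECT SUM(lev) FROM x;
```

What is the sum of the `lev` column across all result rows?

Base: id=5 (music) at lev 0.
Iteration 1: rows with parent_dir in {5} -> share (id 7, lev 1), var (id 8, lev 1).
Iteration 2: rows with parent_dir in {7,8} -> opt (id 11, lev 2).
Iteration 3: no rows with parent_dir in {11}; recursion stops.
SUM(lev) = 0 + 1 + 1 + 2 = 4.

4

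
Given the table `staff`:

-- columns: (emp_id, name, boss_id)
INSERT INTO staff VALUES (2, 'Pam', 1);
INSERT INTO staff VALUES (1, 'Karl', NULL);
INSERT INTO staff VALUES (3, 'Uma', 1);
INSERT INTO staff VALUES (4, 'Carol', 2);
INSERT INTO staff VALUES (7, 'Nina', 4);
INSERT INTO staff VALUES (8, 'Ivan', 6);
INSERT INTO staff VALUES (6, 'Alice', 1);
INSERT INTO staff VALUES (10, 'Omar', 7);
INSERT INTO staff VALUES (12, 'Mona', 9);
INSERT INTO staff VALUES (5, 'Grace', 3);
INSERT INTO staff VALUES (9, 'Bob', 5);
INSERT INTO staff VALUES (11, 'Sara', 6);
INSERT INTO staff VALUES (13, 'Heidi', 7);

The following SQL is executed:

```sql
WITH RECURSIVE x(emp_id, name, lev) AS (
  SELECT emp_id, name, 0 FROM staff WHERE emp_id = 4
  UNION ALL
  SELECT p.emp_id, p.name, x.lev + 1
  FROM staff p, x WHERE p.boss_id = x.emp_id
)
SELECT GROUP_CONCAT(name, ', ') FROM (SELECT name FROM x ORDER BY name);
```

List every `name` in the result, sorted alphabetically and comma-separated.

Base: emp_id=4 (Carol) at lev 0.
Iteration 1: rows with boss_id in {4} -> Nina (id 7, lev 1).
Iteration 2: rows with boss_id in {7} -> Omar (id 10, lev 2), Heidi (id 13, lev 2).
Iteration 3: no rows with boss_id in {10,13}; recursion stops.

Carol, Heidi, Nina, Omar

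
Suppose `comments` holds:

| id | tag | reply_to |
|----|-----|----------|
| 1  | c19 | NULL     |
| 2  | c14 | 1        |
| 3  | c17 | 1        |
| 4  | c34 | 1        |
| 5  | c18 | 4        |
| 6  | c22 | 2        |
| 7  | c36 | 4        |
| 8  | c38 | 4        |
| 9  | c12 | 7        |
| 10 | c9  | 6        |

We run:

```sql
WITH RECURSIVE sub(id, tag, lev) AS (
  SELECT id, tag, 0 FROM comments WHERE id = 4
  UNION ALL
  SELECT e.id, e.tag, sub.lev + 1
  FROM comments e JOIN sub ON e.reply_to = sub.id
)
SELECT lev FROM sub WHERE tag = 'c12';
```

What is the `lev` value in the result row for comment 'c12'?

2

Base: id=4 (c34) at lev 0.
Iteration 1: rows with reply_to in {4} -> c18 (id 5, lev 1), c36 (id 7, lev 1), c38 (id 8, lev 1).
Iteration 2: rows with reply_to in {5,7,8} -> c12 (id 9, lev 2).
Iteration 3: no rows with reply_to in {9}; recursion stops.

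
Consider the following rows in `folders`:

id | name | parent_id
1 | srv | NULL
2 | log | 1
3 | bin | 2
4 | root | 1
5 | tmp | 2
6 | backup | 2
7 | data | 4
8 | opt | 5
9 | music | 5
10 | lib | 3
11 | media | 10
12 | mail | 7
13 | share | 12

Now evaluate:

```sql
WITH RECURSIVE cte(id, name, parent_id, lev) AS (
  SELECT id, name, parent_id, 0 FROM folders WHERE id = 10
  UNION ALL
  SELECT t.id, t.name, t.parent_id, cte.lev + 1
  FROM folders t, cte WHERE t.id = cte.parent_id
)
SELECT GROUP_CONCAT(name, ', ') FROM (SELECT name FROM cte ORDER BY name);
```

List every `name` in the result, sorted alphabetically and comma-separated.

Base: id=10 (lib), parent_id=3, lev 0.
Iteration 1: join on id=3 -> bin (id 3, parent_id=2, lev 1).
Iteration 2: join on id=2 -> log (id 2, parent_id=1, lev 2).
Iteration 3: join on id=1 -> srv (id 1, parent_id=NULL, lev 3).
Iteration 4: parent_id is NULL; no match; recursion stops.

bin, lib, log, srv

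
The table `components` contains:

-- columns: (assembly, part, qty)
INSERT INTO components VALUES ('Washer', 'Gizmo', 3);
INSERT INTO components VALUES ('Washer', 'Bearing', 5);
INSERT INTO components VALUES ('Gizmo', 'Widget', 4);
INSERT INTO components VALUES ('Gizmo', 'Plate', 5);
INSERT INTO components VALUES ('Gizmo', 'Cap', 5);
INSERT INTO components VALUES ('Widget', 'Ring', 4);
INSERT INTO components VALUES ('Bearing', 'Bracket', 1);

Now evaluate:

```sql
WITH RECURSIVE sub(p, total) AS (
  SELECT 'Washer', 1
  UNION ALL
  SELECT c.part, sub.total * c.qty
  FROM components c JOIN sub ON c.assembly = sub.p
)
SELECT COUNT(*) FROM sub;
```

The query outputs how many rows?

Base: (Washer, total=1).
Iteration 1: components of {Washer} -> Bearing = 1*5 = 5, Gizmo = 1*3 = 3.
Iteration 2: components of {Bearing,Gizmo} -> Bracket = 5*1 = 5, Cap = 3*5 = 15, Plate = 3*5 = 15, Widget = 3*4 = 12.
Iteration 3: components of {Bracket,Cap,Plate,Widget} -> Ring = 12*4 = 48.
Iteration 4: no further components; recursion stops.
Total rows emitted: 8.

8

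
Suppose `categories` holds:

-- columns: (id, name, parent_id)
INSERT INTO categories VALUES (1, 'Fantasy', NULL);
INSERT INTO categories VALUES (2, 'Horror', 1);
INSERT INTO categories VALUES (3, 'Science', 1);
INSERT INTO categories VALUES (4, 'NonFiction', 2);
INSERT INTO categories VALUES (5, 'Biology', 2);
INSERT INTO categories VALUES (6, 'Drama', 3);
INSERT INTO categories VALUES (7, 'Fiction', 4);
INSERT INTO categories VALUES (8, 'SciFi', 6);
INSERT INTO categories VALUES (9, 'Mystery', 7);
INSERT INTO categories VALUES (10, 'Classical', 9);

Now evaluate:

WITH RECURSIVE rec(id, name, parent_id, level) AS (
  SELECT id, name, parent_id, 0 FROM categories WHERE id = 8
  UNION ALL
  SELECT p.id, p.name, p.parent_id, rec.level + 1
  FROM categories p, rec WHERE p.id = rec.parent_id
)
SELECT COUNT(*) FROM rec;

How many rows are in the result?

Base: id=8 (SciFi), parent_id=6, level 0.
Iteration 1: join on id=6 -> Drama (id 6, parent_id=3, level 1).
Iteration 2: join on id=3 -> Science (id 3, parent_id=1, level 2).
Iteration 3: join on id=1 -> Fantasy (id 1, parent_id=NULL, level 3).
Iteration 4: parent_id is NULL; no match; recursion stops.
Total rows emitted: 4.

4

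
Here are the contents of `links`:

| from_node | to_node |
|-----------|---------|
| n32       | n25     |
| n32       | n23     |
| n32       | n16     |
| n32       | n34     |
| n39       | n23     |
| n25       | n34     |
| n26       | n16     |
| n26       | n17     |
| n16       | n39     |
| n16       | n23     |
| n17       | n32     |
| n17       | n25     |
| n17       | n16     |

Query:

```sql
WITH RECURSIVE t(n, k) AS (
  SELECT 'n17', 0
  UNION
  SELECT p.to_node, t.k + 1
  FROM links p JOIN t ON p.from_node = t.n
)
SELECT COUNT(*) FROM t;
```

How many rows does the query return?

Base: (n17, k=0).
Iteration 1: edges from {n17} -> (n16, k=1), (n25, k=1), (n32, k=1).
Iteration 2: edges from {n16,n25,n32} -> (n16, k=2), (n23, k=2), (n25, k=2), (n34, k=2), (n39, k=2). [UNION drops 2 duplicate row(s)]
Iteration 3: edges from {n16,n23,n25,n34,n39} -> (n23, k=3), (n34, k=3), (n39, k=3). [UNION drops 1 duplicate row(s)]
Iteration 4: edges from {n23,n34,n39} -> (n23, k=4).
Iteration 5: no outgoing edges from {n23}; recursion stops.
Total rows emitted: 13.

13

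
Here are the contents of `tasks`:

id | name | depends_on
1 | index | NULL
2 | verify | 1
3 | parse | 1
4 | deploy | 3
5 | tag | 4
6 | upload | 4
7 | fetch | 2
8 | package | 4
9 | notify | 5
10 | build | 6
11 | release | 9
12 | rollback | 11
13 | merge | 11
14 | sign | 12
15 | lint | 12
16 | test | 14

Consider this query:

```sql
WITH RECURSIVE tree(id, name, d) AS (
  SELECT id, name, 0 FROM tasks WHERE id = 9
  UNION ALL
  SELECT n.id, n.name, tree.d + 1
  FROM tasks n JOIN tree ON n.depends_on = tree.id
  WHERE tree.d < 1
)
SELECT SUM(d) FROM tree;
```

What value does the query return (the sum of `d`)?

1

Base: id=9 (notify) at d 0.
Iteration 1: rows with depends_on in {9} -> release (id 11, d 1).
Iteration 2: d < 1 fails for all current rows; recursion stops.
SUM(d) = 0 + 1 = 1.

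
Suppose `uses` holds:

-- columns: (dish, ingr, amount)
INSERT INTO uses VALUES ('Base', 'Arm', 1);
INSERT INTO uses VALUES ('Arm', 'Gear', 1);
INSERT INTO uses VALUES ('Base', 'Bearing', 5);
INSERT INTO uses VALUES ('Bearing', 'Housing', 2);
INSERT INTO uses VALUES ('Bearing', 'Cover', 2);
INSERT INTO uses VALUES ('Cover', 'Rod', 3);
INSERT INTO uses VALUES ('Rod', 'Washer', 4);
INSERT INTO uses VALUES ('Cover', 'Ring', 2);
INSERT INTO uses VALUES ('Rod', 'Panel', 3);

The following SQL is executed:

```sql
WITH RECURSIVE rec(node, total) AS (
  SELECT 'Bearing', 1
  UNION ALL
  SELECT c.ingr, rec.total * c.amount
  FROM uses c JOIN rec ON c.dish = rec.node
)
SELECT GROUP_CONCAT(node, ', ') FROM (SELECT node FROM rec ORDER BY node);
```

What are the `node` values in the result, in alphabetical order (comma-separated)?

Bearing, Cover, Housing, Panel, Ring, Rod, Washer

Base: (Bearing, total=1).
Iteration 1: components of {Bearing} -> Cover = 1*2 = 2, Housing = 1*2 = 2.
Iteration 2: components of {Cover,Housing} -> Ring = 2*2 = 4, Rod = 2*3 = 6.
Iteration 3: components of {Ring,Rod} -> Panel = 6*3 = 18, Washer = 6*4 = 24.
Iteration 4: no further components; recursion stops.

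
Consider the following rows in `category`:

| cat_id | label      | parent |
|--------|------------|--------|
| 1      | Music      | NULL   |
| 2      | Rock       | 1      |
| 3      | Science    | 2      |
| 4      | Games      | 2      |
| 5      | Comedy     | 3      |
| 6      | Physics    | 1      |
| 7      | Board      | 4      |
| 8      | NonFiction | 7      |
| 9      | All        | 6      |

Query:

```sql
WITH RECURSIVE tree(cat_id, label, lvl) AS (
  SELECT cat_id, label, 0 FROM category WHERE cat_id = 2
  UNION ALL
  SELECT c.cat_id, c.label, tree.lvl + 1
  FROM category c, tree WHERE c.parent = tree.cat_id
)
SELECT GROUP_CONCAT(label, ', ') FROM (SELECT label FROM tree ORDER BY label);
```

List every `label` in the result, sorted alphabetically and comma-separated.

Base: cat_id=2 (Rock) at lvl 0.
Iteration 1: rows with parent in {2} -> Science (id 3, lvl 1), Games (id 4, lvl 1).
Iteration 2: rows with parent in {3,4} -> Comedy (id 5, lvl 2), Board (id 7, lvl 2).
Iteration 3: rows with parent in {5,7} -> NonFiction (id 8, lvl 3).
Iteration 4: no rows with parent in {8}; recursion stops.

Board, Comedy, Games, NonFiction, Rock, Science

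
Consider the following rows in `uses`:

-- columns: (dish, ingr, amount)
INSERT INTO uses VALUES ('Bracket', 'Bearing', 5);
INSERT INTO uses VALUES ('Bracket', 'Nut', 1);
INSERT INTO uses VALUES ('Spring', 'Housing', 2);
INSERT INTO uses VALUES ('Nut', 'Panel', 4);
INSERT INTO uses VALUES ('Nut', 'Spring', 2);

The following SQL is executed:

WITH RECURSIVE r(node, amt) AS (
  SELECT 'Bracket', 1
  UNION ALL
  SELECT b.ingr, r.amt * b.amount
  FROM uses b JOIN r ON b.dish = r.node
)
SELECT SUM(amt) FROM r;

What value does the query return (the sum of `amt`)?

17

Base: (Bracket, amt=1).
Iteration 1: components of {Bracket} -> Bearing = 1*5 = 5, Nut = 1*1 = 1.
Iteration 2: components of {Bearing,Nut} -> Panel = 1*4 = 4, Spring = 1*2 = 2.
Iteration 3: components of {Panel,Spring} -> Housing = 2*2 = 4.
Iteration 4: no further components; recursion stops.
SUM(amt) = 1 + 1 + 5 + 4 + 2 + 4 = 17.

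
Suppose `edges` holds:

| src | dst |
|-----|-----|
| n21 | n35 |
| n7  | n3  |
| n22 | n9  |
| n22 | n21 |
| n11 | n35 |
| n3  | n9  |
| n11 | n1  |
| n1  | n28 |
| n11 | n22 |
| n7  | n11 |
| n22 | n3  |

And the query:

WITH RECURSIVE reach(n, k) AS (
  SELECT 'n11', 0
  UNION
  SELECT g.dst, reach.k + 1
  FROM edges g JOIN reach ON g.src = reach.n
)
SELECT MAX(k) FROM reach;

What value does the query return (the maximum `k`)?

3

Base: (n11, k=0).
Iteration 1: edges from {n11} -> (n1, k=1), (n22, k=1), (n35, k=1).
Iteration 2: edges from {n1,n22,n35} -> (n21, k=2), (n28, k=2), (n3, k=2), (n9, k=2).
Iteration 3: edges from {n21,n28,n3,n9} -> (n35, k=3), (n9, k=3).
Iteration 4: no outgoing edges from {n35,n9}; recursion stops.
k values: 0, 1, 1, 1, 2, 2, 2, 2, 3, 3; the maximum is 3.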